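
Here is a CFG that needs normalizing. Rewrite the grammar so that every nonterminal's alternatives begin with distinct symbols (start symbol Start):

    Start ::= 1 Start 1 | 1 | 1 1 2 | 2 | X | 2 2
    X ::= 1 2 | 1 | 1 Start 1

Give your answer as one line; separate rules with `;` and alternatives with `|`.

Start has alternatives sharing prefix '1': factor to Start → 1 Start1 with Start1 → Start 1 | ε | 1 2.
Start has alternatives sharing prefix '2': factor to Start → 2 Start2 with Start2 → ε | 2.
X has alternatives sharing prefix '1': factor to X → 1 X1 with X1 → 2 | ε | Start 1.

Start ::= X | 1 Start1 | 2 Start2; X ::= 1 X1; Start1 ::= Start 1 | ε | 1 2; Start2 ::= ε | 2; X1 ::= 2 | ε | Start 1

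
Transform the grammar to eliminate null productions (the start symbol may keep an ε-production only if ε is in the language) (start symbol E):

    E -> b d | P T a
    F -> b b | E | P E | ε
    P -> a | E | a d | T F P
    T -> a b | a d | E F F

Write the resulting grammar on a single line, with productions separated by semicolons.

E -> b d | P T a; F -> b b | E | P E; P -> a | E | a d | T F P | T P; T -> a b | a d | E F F | E F | E

Nullable set = {F}.
ε ∉ L(G), so no ε-production is kept.
Add the nullable-subset variants: P → T F P gives T F P | T P. T → E F F gives E F F | E F | E.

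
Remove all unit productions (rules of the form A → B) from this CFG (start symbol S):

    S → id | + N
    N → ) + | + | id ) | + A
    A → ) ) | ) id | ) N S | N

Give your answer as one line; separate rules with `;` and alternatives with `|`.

Unit pairs: A ⇒* {N}.
Replace each nonterminal's rules with the union of the non-unit rules of every nonterminal it unit-derives.

S → id | + N; N → ) + | + | id ) | + A; A → ) + | + | id ) | + A | ) ) | ) id | ) N S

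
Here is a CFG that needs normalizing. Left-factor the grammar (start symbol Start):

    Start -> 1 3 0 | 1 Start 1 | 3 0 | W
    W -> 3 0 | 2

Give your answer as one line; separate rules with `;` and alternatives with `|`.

Start has alternatives sharing prefix '1': factor to Start → 1 Start1 with Start1 → 3 0 | Start 1.

Start -> 3 0 | W | 1 Start1; W -> 3 0 | 2; Start1 -> 3 0 | Start 1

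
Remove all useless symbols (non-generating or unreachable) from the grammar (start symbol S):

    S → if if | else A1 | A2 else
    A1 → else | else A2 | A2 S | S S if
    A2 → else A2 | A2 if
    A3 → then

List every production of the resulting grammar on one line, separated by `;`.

Generating nonterminals: {A1, A3, S}.
Reachable from S after that: {A1, S}.
Removed useless symbols: {A2, A3} and every production mentioning them.

S → if if | else A1; A1 → else | S S if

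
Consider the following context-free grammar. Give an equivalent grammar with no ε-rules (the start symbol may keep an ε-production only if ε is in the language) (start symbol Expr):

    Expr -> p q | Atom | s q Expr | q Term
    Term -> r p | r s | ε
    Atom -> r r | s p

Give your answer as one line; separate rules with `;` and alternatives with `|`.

Nullable nonterminals: {Term}.
ε ∉ L(G), so no ε-production is kept.
For each production, add variants omitting each subset of nullable occurrences: Expr → q Term gives q Term | q.

Expr -> p q | Atom | s q Expr | q Term | q; Term -> r p | r s; Atom -> r r | s p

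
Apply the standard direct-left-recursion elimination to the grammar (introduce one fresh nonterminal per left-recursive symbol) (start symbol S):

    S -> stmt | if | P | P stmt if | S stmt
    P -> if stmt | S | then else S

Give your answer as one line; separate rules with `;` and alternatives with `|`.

S -> stmt S' | if S' | P S' | P stmt if S'; P -> if stmt | S | then else S; S' -> stmt S' | ε

Left recursion appears on S.
For S: α = {stmt}, β = {stmt, if, P, P stmt if}. Rewrite as S → β S' and S' → α S' | ε.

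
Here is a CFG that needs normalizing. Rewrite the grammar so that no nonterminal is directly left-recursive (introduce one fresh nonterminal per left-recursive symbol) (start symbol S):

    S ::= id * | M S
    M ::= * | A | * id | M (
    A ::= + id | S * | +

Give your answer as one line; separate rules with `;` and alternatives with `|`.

Left recursion appears on M.
For M: α = {(}, β = {*, A, * id}. Rewrite as M → β M' and M' → α M' | ε.

S ::= id * | M S; M ::= * M' | A M' | * id M'; A ::= + id | S * | +; M' ::= ( M' | epsilon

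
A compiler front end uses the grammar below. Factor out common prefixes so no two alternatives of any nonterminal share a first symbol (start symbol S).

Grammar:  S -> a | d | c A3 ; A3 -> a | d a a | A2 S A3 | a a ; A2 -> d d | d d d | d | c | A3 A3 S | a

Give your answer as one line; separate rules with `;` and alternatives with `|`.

A3 has alternatives sharing prefix 'a': factor to A3 → a A3' with A3' → ε | a.
A2 has alternatives sharing prefix 'd': factor to A2 → d A2' with A2' → d | d d | ε.
A2' has alternatives sharing prefix 'd': factor to A2' → d A2'' with A2'' → ε | d.

S -> a | d | c A3; A3 -> d a a | A2 S A3 | a A3'; A2 -> c | A3 A3 S | a | d A2'; A3' -> ε | a; A2' -> ε | d A2''; A2'' -> ε | d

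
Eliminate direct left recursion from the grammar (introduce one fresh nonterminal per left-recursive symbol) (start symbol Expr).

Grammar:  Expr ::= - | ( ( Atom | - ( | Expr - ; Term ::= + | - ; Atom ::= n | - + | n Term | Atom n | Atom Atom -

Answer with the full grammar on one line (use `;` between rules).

Directly left-recursive nonterminals: Expr, Atom.
For Expr: α = {-}, β = {-, ( ( Atom, - (}. Rewrite as Expr → β Expr1 and Expr1 → α Expr1 | ε.
For Atom: α = {n, Atom -}, β = {n, - +, n Term}. Rewrite as Atom → β Atom1 and Atom1 → α Atom1 | ε.

Expr ::= - Expr1 | ( ( Atom Expr1 | - ( Expr1; Term ::= + | -; Atom ::= n Atom1 | - + Atom1 | n Term Atom1; Expr1 ::= - Expr1 | ε; Atom1 ::= n Atom1 | Atom - Atom1 | ε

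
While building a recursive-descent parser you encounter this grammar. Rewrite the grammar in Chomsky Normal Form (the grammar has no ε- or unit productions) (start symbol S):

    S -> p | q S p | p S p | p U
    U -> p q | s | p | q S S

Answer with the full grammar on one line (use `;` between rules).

S -> p | X1 Y1 | X2 Y2 | X2 U; U -> X2 X1 | s | p | X1 Y3; X1 -> q; X2 -> p; Y1 -> S X2; Y2 -> S X2; Y3 -> S S

Introduce a nonterminal for each terminal appearing in a rule of length ≥ 2: X1 → q, X2 → p.
Binarize each right-hand side of length ≥ 3 by chaining fresh nonterminals (Y1, Y2, …): affected rules were S → X1 S X2; S → X2 S X2; U → X1 S S.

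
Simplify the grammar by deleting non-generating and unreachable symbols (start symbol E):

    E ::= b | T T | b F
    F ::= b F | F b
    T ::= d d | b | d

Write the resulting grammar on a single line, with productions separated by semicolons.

Generating nonterminals: {E, T}.
Reachable from E after that: {E, T}.
Removed useless symbols: {F} and every production mentioning them.

E ::= b | T T; T ::= d d | b | d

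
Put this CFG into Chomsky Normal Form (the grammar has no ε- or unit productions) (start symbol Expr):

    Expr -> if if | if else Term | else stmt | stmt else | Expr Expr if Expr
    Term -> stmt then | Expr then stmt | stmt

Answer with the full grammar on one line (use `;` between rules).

Expr -> X1 X1 | X1 Y1 | X2 X3 | X3 X2 | Expr Y2; Term -> X3 X4 | Expr Y4 | stmt; X1 -> if; X2 -> else; X3 -> stmt; X4 -> then; Y1 -> X2 Term; Y2 -> Expr Y3; Y3 -> X1 Expr; Y4 -> X4 X3

Introduce a nonterminal for each terminal appearing in a rule of length ≥ 2: X1 → if, X2 → else, X3 → stmt, X4 → then.
Binarize each right-hand side of length ≥ 3 by chaining fresh nonterminals (Y1, Y2, …): affected rules were Expr → X1 X2 Term; Expr → Expr Expr X1 Expr; Term → Expr X4 X3.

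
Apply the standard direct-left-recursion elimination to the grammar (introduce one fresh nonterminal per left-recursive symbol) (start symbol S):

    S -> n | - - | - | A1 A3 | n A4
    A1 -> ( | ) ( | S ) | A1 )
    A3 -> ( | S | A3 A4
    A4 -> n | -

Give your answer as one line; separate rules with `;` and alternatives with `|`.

A1, A3 are directly left-recursive.
For A1: α = {)}, β = {(, ) (, S )}. Rewrite as A1 → β A1' and A1' → α A1' | ε.
For A3: α = {A4}, β = {(, S}. Rewrite as A3 → β A3' and A3' → α A3' | ε.

S -> n | - - | - | A1 A3 | n A4; A1 -> ( A1' | ) ( A1' | S ) A1'; A3 -> ( A3' | S A3'; A4 -> n | -; A1' -> ) A1' | ε; A3' -> A4 A3' | ε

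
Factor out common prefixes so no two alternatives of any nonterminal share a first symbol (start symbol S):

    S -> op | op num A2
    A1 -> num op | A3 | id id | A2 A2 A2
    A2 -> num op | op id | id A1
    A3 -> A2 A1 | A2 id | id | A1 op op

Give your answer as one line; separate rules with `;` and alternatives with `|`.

S -> op S'; A1 -> num op | A3 | id id | A2 A2 A2; A2 -> num op | op id | id A1; A3 -> id | A1 op op | A2 A3'; S' -> ε | num A2; A3' -> A1 | id

S has alternatives sharing prefix 'op': factor to S → op S' with S' → ε | num A2.
A3 has alternatives sharing prefix 'A2': factor to A3 → A2 A3' with A3' → A1 | id.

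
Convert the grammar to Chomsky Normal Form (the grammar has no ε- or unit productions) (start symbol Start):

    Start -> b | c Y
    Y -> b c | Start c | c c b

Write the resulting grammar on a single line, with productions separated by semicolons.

Introduce a nonterminal for each terminal appearing in a rule of length ≥ 2: X1 → c, X2 → b.
Binarize each right-hand side of length ≥ 3 by chaining fresh nonterminals (Y1, Y2, …): affected rules were Y → X1 X1 X2.

Start -> b | X1 Y; Y -> X2 X1 | Start X1 | X1 Y1; X1 -> c; X2 -> b; Y1 -> X1 X2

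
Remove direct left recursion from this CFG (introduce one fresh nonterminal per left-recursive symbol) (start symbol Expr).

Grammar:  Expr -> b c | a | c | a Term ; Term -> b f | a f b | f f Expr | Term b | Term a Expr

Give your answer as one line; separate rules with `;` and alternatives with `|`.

Expr -> b c | a | c | a Term; Term -> b f Term1 | a f b Term1 | f f Expr Term1; Term1 -> b Term1 | a Expr Term1 | ε

Term is directly left-recursive.
For Term: α = {b, a Expr}, β = {b f, a f b, f f Expr}. Rewrite as Term → β Term1 and Term1 → α Term1 | ε.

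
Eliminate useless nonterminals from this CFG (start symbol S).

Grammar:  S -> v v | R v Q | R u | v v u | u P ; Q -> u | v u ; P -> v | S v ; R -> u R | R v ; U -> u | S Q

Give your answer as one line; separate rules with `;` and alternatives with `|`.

S -> v v | v v u | u P; P -> v | S v

Generating nonterminals: {P, Q, S, U}.
Reachable from S after that: {P, S}.
Removed useless symbols: {Q, R, U} and every production mentioning them.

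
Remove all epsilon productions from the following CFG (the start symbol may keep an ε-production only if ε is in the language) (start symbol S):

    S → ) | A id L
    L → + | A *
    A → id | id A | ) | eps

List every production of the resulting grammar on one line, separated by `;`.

Nullable nonterminals: {A}.
ε ∉ L(G), so no ε-production is kept.
Add the nullable-subset variants: S → A id L gives A id L | id L. L → A * gives A * | *.

S → ) | A id L | id L; L → + | A * | *; A → id | id A | )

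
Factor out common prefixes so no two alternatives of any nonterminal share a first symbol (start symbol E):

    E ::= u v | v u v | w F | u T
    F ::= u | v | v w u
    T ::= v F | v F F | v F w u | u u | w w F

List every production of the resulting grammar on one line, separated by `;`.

E has alternatives sharing prefix 'u': factor to E → u E' with E' → v | T.
F has alternatives sharing prefix 'v': factor to F → v F' with F' → ε | w u.
T has alternatives sharing prefix 'v F': factor to T → v F T' with T' → ε | F | w u.

E ::= v u v | w F | u E'; F ::= u | v F'; T ::= u u | w w F | v F T'; E' ::= v | T; F' ::= ε | w u; T' ::= ε | F | w u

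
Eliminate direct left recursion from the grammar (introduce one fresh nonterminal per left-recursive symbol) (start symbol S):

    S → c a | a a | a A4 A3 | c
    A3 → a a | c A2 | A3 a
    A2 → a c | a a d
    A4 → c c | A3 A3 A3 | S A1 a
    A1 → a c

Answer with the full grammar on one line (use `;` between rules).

Directly left-recursive nonterminal: A3.
For A3: α = {a}, β = {a a, c A2}. Rewrite as A3 → β A3' and A3' → α A3' | ε.

S → c a | a a | a A4 A3 | c; A3 → a a A3' | c A2 A3'; A2 → a c | a a d; A4 → c c | A3 A3 A3 | S A1 a; A1 → a c; A3' → a A3' | ε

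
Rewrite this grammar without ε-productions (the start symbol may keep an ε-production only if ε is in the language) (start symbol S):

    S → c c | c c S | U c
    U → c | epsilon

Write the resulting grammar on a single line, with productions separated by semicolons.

Nullable nonterminals: {U}.
ε ∉ L(G), so no ε-production is kept.
Expand every rule over subsets of its nullable positions: S → U c gives U c | c.

S → c c | c c S | U c | c; U → c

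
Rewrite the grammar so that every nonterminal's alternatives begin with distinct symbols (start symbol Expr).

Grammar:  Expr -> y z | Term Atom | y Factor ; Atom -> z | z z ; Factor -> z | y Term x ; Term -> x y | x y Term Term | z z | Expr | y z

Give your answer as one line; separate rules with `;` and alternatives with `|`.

Expr has alternatives sharing prefix 'y': factor to Expr → y Expr1 with Expr1 → z | Factor.
Atom has alternatives sharing prefix 'z': factor to Atom → z Atom1 with Atom1 → ε | z.
Term has alternatives sharing prefix 'x y': factor to Term → x y Term1 with Term1 → ε | Term Term.

Expr -> Term Atom | y Expr1; Atom -> z Atom1; Factor -> z | y Term x; Term -> z z | Expr | y z | x y Term1; Expr1 -> z | Factor; Atom1 -> ε | z; Term1 -> ε | Term Term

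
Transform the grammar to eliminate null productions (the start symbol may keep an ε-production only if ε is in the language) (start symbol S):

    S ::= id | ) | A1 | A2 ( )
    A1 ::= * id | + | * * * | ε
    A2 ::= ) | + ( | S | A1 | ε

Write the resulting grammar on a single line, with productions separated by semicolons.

S ::= id | ) | A1 | A2 ( ) | ( ) | ε; A1 ::= * id | + | * * *; A2 ::= ) | + ( | S | A1

Nullable set = {A1, A2, S}.
ε ∈ L(G) since S is nullable, so keep S → ε.
Add the nullable-subset variants: S → A2 ( ) gives A2 ( ) | ( ).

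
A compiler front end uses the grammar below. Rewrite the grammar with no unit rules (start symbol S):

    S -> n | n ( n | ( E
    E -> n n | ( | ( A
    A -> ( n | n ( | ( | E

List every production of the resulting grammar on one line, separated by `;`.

Unit pairs: A ⇒* {E}.
Replace each nonterminal's rules with the union of the non-unit rules of every nonterminal it unit-derives.

S -> n | n ( n | ( E; E -> n n | ( | ( A; A -> n n | ( | ( A | ( n | n (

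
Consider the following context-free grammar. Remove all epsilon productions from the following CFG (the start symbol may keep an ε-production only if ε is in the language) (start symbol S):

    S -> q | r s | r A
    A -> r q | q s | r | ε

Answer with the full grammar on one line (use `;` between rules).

S -> q | r s | r A | r; A -> r q | q s | r

Nullable set = {A}.
ε ∉ L(G), so no ε-production is kept.
Expand every rule over subsets of its nullable positions: S → r A gives r A | r.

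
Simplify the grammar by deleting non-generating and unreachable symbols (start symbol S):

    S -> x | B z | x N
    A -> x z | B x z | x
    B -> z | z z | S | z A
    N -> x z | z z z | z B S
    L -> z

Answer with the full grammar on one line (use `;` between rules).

Generating nonterminals: {A, B, L, N, S}.
Reachable from S after that: {A, B, N, S}.
Removed useless symbols: {L} and every production mentioning them.

S -> x | B z | x N; A -> x z | B x z | x; B -> z | z z | S | z A; N -> x z | z z z | z B S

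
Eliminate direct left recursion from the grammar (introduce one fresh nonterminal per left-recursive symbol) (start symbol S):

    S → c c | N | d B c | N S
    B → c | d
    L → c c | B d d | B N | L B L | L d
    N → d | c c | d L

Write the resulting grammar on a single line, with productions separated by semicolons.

Directly left-recursive nonterminal: L.
For L: α = {B L, d}, β = {c c, B d d, B N}. Rewrite as L → β L' and L' → α L' | ε.

S → c c | N | d B c | N S; B → c | d; L → c c L' | B d d L' | B N L'; N → d | c c | d L; L' → B L L' | d L' | ε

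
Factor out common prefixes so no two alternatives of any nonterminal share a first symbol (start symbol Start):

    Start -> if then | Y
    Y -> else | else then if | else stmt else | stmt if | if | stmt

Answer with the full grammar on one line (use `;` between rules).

Y has alternatives sharing prefix 'else': factor to Y → else Y1 with Y1 → ε | then if | stmt else.
Y has alternatives sharing prefix 'stmt': factor to Y → stmt Y2 with Y2 → if | ε.

Start -> if then | Y; Y -> if | else Y1 | stmt Y2; Y1 -> ε | then if | stmt else; Y2 -> if | ε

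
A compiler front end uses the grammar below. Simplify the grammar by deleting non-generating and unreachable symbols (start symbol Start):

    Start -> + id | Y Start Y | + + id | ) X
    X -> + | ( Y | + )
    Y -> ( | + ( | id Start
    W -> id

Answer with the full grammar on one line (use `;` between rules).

Generating nonterminals: {Start, W, X, Y}.
Reachable from Start after that: {Start, X, Y}.
Removed useless symbols: {W} and every production mentioning them.

Start -> + id | Y Start Y | + + id | ) X; X -> + | ( Y | + ); Y -> ( | + ( | id Start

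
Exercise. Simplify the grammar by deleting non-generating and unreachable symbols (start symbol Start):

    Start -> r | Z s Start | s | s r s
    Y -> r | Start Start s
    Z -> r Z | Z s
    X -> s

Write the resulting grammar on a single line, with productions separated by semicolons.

Generating nonterminals: {Start, X, Y}.
Reachable from Start after that: {Start}.
Removed useless symbols: {X, Y, Z} and every production mentioning them.

Start -> r | s | s r s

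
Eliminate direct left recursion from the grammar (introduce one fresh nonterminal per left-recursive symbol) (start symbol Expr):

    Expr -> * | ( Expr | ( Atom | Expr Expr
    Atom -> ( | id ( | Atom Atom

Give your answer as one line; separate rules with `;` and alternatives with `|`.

Left recursion appears on Expr, Atom.
For Expr: α = {Expr}, β = {*, ( Expr, ( Atom}. Rewrite as Expr → β Expr1 and Expr1 → α Expr1 | ε.
For Atom: α = {Atom}, β = {(, id (}. Rewrite as Atom → β Atom1 and Atom1 → α Atom1 | ε.

Expr -> * Expr1 | ( Expr Expr1 | ( Atom Expr1; Atom -> ( Atom1 | id ( Atom1; Expr1 -> Expr Expr1 | ε; Atom1 -> Atom Atom1 | ε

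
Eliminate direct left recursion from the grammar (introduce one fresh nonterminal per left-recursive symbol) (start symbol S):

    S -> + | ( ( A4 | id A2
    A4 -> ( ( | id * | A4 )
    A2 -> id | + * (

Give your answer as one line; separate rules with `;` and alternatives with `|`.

S -> + | ( ( A4 | id A2; A4 -> ( ( A4' | id * A4'; A2 -> id | + * (; A4' -> ) A4' | ε

A4 is directly left-recursive.
For A4: α = {)}, β = {( (, id *}. Rewrite as A4 → β A4' and A4' → α A4' | ε.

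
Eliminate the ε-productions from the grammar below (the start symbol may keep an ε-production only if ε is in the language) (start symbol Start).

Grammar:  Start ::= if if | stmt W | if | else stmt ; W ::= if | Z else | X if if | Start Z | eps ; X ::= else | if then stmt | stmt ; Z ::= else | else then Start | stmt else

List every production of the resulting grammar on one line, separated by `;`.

Nullable set = {W}.
ε ∉ L(G), so no ε-production is kept.
For each production, add variants omitting each subset of nullable occurrences: Start → stmt W gives stmt W | stmt.

Start ::= if if | stmt W | stmt | if | else stmt; W ::= if | Z else | X if if | Start Z; X ::= else | if then stmt | stmt; Z ::= else | else then Start | stmt else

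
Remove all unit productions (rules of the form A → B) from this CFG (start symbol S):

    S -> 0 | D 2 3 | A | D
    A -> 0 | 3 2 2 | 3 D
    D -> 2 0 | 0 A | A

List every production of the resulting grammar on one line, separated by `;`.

S -> 2 0 | 0 A | 0 | D 2 3 | 3 2 2 | 3 D; A -> 0 | 3 2 2 | 3 D; D -> 2 0 | 0 A | 0 | 3 2 2 | 3 D

Unit pairs: D ⇒* {A}; S ⇒* {A, D}.
For each unit pair (A, B), copy every non-unit production of B to A, then drop all unit productions.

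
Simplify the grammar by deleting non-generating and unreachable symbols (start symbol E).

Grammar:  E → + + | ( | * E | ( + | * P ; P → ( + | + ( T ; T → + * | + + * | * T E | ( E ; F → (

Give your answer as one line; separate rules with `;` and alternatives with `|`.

Generating nonterminals: {E, F, P, T}.
Reachable from E after that: {E, P, T}.
Removed useless symbols: {F} and every production mentioning them.

E → + + | ( | * E | ( + | * P; P → ( + | + ( T; T → + * | + + * | * T E | ( E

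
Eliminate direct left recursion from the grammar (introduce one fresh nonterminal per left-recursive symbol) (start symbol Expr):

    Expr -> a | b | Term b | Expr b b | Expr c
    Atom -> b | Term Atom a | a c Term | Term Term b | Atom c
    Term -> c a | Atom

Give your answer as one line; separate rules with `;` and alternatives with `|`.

Expr -> a Expr1 | b Expr1 | Term b Expr1; Atom -> b Atom1 | Term Atom a Atom1 | a c Term Atom1 | Term Term b Atom1; Term -> c a | Atom; Expr1 -> b b Expr1 | c Expr1 | ε; Atom1 -> c Atom1 | ε

Directly left-recursive nonterminals: Expr, Atom.
For Expr: α = {b b, c}, β = {a, b, Term b}. Rewrite as Expr → β Expr1 and Expr1 → α Expr1 | ε.
For Atom: α = {c}, β = {b, Term Atom a, a c Term, Term Term b}. Rewrite as Atom → β Atom1 and Atom1 → α Atom1 | ε.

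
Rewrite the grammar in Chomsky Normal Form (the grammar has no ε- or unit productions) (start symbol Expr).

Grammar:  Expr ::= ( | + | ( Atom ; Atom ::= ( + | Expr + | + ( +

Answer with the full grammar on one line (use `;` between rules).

Expr ::= ( | + | X1 Atom; Atom ::= X1 X2 | Expr X2 | X2 Y1; X1 ::= (; X2 ::= +; Y1 ::= X1 X2

Introduce a nonterminal for each terminal appearing in a rule of length ≥ 2: X1 → (, X2 → +.
Binarize each right-hand side of length ≥ 3 by chaining fresh nonterminals (Y1, Y2, …): affected rules were Atom → X2 X1 X2.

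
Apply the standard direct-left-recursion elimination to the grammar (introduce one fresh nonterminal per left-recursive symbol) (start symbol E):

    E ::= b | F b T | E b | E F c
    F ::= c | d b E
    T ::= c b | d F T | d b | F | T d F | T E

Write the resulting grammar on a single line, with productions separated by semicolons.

E, T are directly left-recursive.
For E: α = {b, F c}, β = {b, F b T}. Rewrite as E → β E' and E' → α E' | ε.
For T: α = {d F, E}, β = {c b, d F T, d b, F}. Rewrite as T → β T' and T' → α T' | ε.

E ::= b E' | F b T E'; F ::= c | d b E; T ::= c b T' | d F T T' | d b T' | F T'; E' ::= b E' | F c E' | ε; T' ::= d F T' | E T' | ε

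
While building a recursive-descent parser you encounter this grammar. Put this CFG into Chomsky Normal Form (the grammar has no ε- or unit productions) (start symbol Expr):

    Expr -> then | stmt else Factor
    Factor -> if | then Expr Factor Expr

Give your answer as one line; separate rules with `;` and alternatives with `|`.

Introduce a nonterminal for each terminal appearing in a rule of length ≥ 2: X1 → stmt, X2 → else, X3 → then.
Binarize each right-hand side of length ≥ 3 by chaining fresh nonterminals (Y1, Y2, …): affected rules were Expr → X1 X2 Factor; Factor → X3 Expr Factor Expr.

Expr -> then | X1 Y1; Factor -> if | X3 Y2; X1 -> stmt; X2 -> else; X3 -> then; Y1 -> X2 Factor; Y2 -> Expr Y3; Y3 -> Factor Expr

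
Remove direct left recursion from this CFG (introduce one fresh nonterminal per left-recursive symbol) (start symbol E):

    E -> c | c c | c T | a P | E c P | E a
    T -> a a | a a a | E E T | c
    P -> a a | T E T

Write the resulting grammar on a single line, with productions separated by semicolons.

E -> c E' | c c E' | c T E' | a P E'; T -> a a | a a a | E E T | c; P -> a a | T E T; E' -> c P E' | a E' | ε

Directly left-recursive nonterminal: E.
For E: α = {c P, a}, β = {c, c c, c T, a P}. Rewrite as E → β E' and E' → α E' | ε.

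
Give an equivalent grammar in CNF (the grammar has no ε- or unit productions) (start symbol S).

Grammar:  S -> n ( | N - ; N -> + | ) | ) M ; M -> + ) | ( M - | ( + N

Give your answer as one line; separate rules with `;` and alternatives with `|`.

S -> X1 X2 | N X3; N -> + | ) | X4 M; M -> X5 X4 | X2 Y1 | X2 Y2; X1 -> n; X2 -> (; X3 -> -; X4 -> ); X5 -> +; Y1 -> M X3; Y2 -> X5 N

Introduce a nonterminal for each terminal appearing in a rule of length ≥ 2: X1 → n, X2 → (, X3 → -, X4 → ), X5 → +.
Binarize each right-hand side of length ≥ 3 by chaining fresh nonterminals (Y1, Y2, …): affected rules were M → X2 M X3; M → X2 X5 N.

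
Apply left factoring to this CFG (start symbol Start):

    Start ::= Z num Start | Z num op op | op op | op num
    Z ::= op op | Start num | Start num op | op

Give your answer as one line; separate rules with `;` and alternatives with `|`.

Start has alternatives sharing prefix 'Z num': factor to Start → Z num Start1 with Start1 → Start | op op.
Start has alternatives sharing prefix 'op': factor to Start → op Start2 with Start2 → op | num.
Z has alternatives sharing prefix 'Start num': factor to Z → Start num Z1 with Z1 → ε | op.
Z has alternatives sharing prefix 'op': factor to Z → op Z2 with Z2 → op | ε.

Start ::= Z num Start1 | op Start2; Z ::= Start num Z1 | op Z2; Start1 ::= Start | op op; Start2 ::= op | num; Z1 ::= ε | op; Z2 ::= op | ε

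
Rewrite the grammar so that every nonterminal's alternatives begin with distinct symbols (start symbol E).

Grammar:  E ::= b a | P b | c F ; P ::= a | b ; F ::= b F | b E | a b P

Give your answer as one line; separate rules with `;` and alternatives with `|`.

E ::= b a | P b | c F; P ::= a | b; F ::= a b P | b F'; F' ::= F | E

F has alternatives sharing prefix 'b': factor to F → b F' with F' → F | E.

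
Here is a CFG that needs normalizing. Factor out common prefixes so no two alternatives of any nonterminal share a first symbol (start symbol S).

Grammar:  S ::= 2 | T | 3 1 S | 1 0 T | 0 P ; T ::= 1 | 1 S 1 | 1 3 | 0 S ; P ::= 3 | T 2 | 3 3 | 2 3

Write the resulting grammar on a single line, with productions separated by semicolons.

S ::= 2 | T | 3 1 S | 1 0 T | 0 P; T ::= 0 S | 1 T'; P ::= T 2 | 2 3 | 3 P'; T' ::= ε | S 1 | 3; P' ::= ε | 3

T has alternatives sharing prefix '1': factor to T → 1 T' with T' → ε | S 1 | 3.
P has alternatives sharing prefix '3': factor to P → 3 P' with P' → ε | 3.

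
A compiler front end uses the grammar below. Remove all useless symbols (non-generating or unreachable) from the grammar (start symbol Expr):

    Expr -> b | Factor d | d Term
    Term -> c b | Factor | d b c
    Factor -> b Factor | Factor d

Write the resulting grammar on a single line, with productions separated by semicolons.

Generating nonterminals: {Expr, Term}.
Reachable from Expr after that: {Expr, Term}.
Removed useless symbols: {Factor} and every production mentioning them.

Expr -> b | d Term; Term -> c b | d b c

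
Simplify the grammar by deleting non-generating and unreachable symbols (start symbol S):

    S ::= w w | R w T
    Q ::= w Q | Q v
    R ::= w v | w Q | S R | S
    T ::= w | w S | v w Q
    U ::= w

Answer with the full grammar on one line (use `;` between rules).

S ::= w w | R w T; R ::= w v | S R | S; T ::= w | w S

Generating nonterminals: {R, S, T, U}.
Reachable from S after that: {R, S, T}.
Removed useless symbols: {Q, U} and every production mentioning them.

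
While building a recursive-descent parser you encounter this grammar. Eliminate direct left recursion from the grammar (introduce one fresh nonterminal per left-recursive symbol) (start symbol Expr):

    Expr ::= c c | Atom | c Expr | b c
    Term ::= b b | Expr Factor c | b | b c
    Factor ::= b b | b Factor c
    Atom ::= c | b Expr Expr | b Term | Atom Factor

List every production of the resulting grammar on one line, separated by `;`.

Expr ::= c c | Atom | c Expr | b c; Term ::= b b | Expr Factor c | b | b c; Factor ::= b b | b Factor c; Atom ::= c Atom1 | b Expr Expr Atom1 | b Term Atom1; Atom1 ::= Factor Atom1 | epsilon

Atom is directly left-recursive.
For Atom: α = {Factor}, β = {c, b Expr Expr, b Term}. Rewrite as Atom → β Atom1 and Atom1 → α Atom1 | ε.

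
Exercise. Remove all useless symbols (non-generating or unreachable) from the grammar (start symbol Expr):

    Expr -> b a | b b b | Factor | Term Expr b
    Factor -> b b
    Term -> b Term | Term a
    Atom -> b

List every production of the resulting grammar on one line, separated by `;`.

Generating nonterminals: {Atom, Expr, Factor}.
Reachable from Expr after that: {Expr, Factor}.
Removed useless symbols: {Atom, Term} and every production mentioning them.

Expr -> b a | b b b | Factor; Factor -> b b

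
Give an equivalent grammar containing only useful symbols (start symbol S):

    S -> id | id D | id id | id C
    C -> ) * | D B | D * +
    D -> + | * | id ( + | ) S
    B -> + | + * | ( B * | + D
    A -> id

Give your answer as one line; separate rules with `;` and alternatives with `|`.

S -> id | id D | id id | id C; C -> ) * | D B | D * +; D -> + | * | id ( + | ) S; B -> + | + * | ( B * | + D

Generating nonterminals: {A, B, C, D, S}.
Reachable from S after that: {B, C, D, S}.
Removed useless symbols: {A} and every production mentioning them.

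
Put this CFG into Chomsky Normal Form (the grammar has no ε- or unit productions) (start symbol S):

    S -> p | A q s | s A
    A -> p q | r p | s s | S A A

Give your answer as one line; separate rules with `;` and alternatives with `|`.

Introduce a nonterminal for each terminal appearing in a rule of length ≥ 2: X1 → q, X2 → s, X3 → p, X4 → r.
Binarize each right-hand side of length ≥ 3 by chaining fresh nonterminals (Y1, Y2, …): affected rules were S → A X1 X2; A → S A A.

S -> p | A Y1 | X2 A; A -> X3 X1 | X4 X3 | X2 X2 | S Y2; X1 -> q; X2 -> s; X3 -> p; X4 -> r; Y1 -> X1 X2; Y2 -> A A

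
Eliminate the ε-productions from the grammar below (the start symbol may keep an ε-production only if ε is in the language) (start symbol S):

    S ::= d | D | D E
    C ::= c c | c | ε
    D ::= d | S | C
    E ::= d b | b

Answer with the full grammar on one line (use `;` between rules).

S ::= d | D | D E | E | ε; C ::= c c | c; D ::= d | S | C; E ::= d b | b

The nullable symbols are {C, D, S}.
ε ∈ L(G) since S is nullable, so keep S → ε.
Expand every rule over subsets of its nullable positions: S → D E gives D E | E.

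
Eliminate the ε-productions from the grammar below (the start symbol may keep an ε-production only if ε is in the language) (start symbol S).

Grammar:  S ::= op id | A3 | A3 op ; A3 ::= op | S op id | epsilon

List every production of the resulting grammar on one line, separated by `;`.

Nullable set = {A3, S}.
ε ∈ L(G) since S is nullable, so keep S → ε.
Expand every rule over subsets of its nullable positions: S → A3 op gives A3 op | op. A3 → S op id gives S op id | op id.

S ::= op id | A3 | A3 op | op | epsilon; A3 ::= op | S op id | op id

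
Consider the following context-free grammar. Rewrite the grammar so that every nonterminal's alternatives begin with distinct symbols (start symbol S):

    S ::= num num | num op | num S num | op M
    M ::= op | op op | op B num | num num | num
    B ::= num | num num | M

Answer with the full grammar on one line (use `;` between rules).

S has alternatives sharing prefix 'num': factor to S → num S' with S' → num | op | S num.
M has alternatives sharing prefix 'op': factor to M → op M' with M' → ε | op | B num.
M has alternatives sharing prefix 'num': factor to M → num M'' with M'' → num | ε.
B has alternatives sharing prefix 'num': factor to B → num B' with B' → ε | num.

S ::= op M | num S'; M ::= op M' | num M''; B ::= M | num B'; S' ::= num | op | S num; M' ::= ε | op | B num; M'' ::= num | ε; B' ::= ε | num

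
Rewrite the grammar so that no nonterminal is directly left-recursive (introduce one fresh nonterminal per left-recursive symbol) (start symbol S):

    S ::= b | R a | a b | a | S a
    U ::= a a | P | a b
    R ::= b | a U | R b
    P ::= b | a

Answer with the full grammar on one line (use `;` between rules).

Left recursion appears on S, R.
For S: α = {a}, β = {b, R a, a b, a}. Rewrite as S → β S' and S' → α S' | ε.
For R: α = {b}, β = {b, a U}. Rewrite as R → β R' and R' → α R' | ε.

S ::= b S' | R a S' | a b S' | a S'; U ::= a a | P | a b; R ::= b R' | a U R'; P ::= b | a; S' ::= a S' | ε; R' ::= b R' | ε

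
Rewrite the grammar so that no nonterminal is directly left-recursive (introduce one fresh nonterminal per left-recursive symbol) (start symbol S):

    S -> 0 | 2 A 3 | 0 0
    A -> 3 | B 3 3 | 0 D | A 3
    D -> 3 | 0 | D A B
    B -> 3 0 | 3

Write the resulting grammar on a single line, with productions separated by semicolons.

Directly left-recursive nonterminals: A, D.
For A: α = {3}, β = {3, B 3 3, 0 D}. Rewrite as A → β A' and A' → α A' | ε.
For D: α = {A B}, β = {3, 0}. Rewrite as D → β D' and D' → α D' | ε.

S -> 0 | 2 A 3 | 0 0; A -> 3 A' | B 3 3 A' | 0 D A'; D -> 3 D' | 0 D'; B -> 3 0 | 3; A' -> 3 A' | ε; D' -> A B D' | ε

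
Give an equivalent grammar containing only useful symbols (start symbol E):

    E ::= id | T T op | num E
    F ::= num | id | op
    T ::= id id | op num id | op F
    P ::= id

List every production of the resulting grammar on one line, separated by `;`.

Generating nonterminals: {E, F, P, T}.
Reachable from E after that: {E, F, T}.
Removed useless symbols: {P} and every production mentioning them.

E ::= id | T T op | num E; F ::= num | id | op; T ::= id id | op num id | op F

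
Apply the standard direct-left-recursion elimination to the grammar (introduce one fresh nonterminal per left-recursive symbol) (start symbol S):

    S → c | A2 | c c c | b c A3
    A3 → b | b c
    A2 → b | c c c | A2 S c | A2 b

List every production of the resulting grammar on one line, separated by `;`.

S → c | A2 | c c c | b c A3; A3 → b | b c; A2 → b A2' | c c c A2'; A2' → S c A2' | b A2' | ε

Left recursion appears on A2.
For A2: α = {S c, b}, β = {b, c c c}. Rewrite as A2 → β A2' and A2' → α A2' | ε.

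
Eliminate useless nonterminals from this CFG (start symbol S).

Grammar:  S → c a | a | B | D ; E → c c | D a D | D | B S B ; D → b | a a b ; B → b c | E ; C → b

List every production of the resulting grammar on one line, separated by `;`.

S → c a | a | B | D; E → c c | D a D | D | B S B; D → b | a a b; B → b c | E

Generating nonterminals: {B, C, D, E, S}.
Reachable from S after that: {B, D, E, S}.
Removed useless symbols: {C} and every production mentioning them.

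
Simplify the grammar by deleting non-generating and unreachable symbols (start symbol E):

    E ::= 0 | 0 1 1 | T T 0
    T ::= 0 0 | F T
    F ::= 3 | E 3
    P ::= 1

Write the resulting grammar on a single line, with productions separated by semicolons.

Generating nonterminals: {E, F, P, T}.
Reachable from E after that: {E, F, T}.
Removed useless symbols: {P} and every production mentioning them.

E ::= 0 | 0 1 1 | T T 0; T ::= 0 0 | F T; F ::= 3 | E 3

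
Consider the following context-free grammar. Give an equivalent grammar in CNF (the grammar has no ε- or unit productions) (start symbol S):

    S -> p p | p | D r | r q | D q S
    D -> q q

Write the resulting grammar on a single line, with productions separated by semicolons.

S -> X1 X1 | p | D X2 | X2 X3 | D Y1; D -> X3 X3; X1 -> p; X2 -> r; X3 -> q; Y1 -> X3 S

Introduce a nonterminal for each terminal appearing in a rule of length ≥ 2: X1 → p, X2 → r, X3 → q.
Binarize each right-hand side of length ≥ 3 by chaining fresh nonterminals (Y1, Y2, …): affected rules were S → D X3 S.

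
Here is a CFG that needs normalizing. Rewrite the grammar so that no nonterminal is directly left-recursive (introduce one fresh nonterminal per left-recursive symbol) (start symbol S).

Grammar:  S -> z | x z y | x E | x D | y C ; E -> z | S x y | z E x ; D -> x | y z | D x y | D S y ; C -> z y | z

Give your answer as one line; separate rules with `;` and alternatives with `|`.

S -> z | x z y | x E | x D | y C; E -> z | S x y | z E x; D -> x D' | y z D'; C -> z y | z; D' -> x y D' | S y D' | epsilon

D is directly left-recursive.
For D: α = {x y, S y}, β = {x, y z}. Rewrite as D → β D' and D' → α D' | ε.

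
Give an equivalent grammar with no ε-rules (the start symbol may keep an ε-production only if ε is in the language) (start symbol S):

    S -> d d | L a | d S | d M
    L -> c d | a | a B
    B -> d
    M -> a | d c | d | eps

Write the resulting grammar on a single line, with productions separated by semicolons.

Nullable nonterminals: {M}.
ε ∉ L(G), so no ε-production is kept.
For each production, add variants omitting each subset of nullable occurrences: S → d M gives d M | d.

S -> d d | L a | d S | d M | d; L -> c d | a | a B; B -> d; M -> a | d c | d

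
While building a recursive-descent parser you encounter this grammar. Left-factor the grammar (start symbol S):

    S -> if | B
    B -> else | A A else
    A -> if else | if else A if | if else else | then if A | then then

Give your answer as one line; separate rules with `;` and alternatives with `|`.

S -> if | B; B -> else | A A else; A -> if else A' | then A''; A' -> eps | A if | else; A'' -> if A | then

A has alternatives sharing prefix 'if else': factor to A → if else A' with A' → ε | A if | else.
A has alternatives sharing prefix 'then': factor to A → then A'' with A'' → if A | then.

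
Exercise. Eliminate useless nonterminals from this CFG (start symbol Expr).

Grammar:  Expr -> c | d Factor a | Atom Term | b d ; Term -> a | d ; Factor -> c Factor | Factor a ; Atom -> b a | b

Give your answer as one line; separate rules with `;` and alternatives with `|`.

Expr -> c | Atom Term | b d; Term -> a | d; Atom -> b a | b

Generating nonterminals: {Atom, Expr, Term}.
Reachable from Expr after that: {Atom, Expr, Term}.
Removed useless symbols: {Factor} and every production mentioning them.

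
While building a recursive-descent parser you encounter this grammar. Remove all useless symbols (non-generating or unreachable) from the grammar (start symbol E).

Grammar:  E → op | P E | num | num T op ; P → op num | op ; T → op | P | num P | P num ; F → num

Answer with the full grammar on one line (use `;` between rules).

E → op | P E | num | num T op; P → op num | op; T → op | P | num P | P num

Generating nonterminals: {E, F, P, T}.
Reachable from E after that: {E, P, T}.
Removed useless symbols: {F} and every production mentioning them.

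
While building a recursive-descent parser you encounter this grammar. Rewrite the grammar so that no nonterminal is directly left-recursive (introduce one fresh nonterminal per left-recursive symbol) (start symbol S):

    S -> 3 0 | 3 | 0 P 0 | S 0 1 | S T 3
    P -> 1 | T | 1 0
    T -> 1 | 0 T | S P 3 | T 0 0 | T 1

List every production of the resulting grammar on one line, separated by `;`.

Left recursion appears on S, T.
For S: α = {0 1, T 3}, β = {3 0, 3, 0 P 0}. Rewrite as S → β S' and S' → α S' | ε.
For T: α = {0 0, 1}, β = {1, 0 T, S P 3}. Rewrite as T → β T' and T' → α T' | ε.

S -> 3 0 S' | 3 S' | 0 P 0 S'; P -> 1 | T | 1 0; T -> 1 T' | 0 T T' | S P 3 T'; S' -> 0 1 S' | T 3 S' | epsilon; T' -> 0 0 T' | 1 T' | epsilon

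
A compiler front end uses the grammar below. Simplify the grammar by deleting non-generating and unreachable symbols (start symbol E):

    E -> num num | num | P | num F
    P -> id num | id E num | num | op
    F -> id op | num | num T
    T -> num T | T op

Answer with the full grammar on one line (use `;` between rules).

E -> num num | num | P | num F; P -> id num | id E num | num | op; F -> id op | num

Generating nonterminals: {E, F, P}.
Reachable from E after that: {E, F, P}.
Removed useless symbols: {T} and every production mentioning them.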